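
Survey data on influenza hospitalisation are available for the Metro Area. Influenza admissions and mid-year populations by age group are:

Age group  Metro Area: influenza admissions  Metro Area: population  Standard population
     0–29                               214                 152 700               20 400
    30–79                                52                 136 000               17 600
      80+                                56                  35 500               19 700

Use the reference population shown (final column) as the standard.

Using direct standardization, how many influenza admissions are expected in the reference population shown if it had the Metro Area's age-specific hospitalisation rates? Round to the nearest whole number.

Age-specific rates per 100 000 for the Metro Area: 140.14, 38.24, 157.75.
Expected influenza admissions = Σ (standard pop × age-specific rate ÷ 100 000)
= 20 400×140.14/100 000 + 17 600×38.24/100 000 + 19 700×157.75/100 000
= 28.59 + 6.73 + 31.08 = 66.39.

66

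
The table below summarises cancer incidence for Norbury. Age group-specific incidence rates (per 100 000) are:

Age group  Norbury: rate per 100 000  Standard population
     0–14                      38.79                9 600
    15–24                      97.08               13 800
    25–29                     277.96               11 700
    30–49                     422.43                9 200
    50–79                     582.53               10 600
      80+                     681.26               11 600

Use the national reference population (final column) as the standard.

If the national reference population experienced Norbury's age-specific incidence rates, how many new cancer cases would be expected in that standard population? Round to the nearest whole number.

229

Expected new cancer cases = Σ (standard pop × age-specific rate ÷ 100 000)
= 9 600×38.79/100 000 + 13 800×97.08/100 000 + 11 700×277.96/100 000 + 9 200×422.43/100 000 + 10 600×582.53/100 000 + 11 600×681.26/100 000
= 3.72 + 13.40 + 32.52 + 38.86 + 61.75 + 79.03 = 229.28.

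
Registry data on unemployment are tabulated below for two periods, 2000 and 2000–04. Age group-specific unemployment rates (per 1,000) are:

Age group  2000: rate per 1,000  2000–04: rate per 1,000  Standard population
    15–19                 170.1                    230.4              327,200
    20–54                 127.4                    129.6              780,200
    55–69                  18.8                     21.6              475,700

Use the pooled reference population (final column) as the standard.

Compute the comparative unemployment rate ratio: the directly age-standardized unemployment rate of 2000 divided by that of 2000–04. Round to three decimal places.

Standard total = 1,583,100; weights = 0.2067, 0.4928, 0.3005.
2000: 0.2067×170.1 + 0.4928×127.4 + 0.3005×18.8 = 103.5925 per 1,000.
2000–04: 0.2067×230.4 + 0.4928×129.6 + 0.3005×21.6 = 117.9811 per 1,000.
Ratio = 103.5925 ÷ 117.9811 = 0.87804.

0.878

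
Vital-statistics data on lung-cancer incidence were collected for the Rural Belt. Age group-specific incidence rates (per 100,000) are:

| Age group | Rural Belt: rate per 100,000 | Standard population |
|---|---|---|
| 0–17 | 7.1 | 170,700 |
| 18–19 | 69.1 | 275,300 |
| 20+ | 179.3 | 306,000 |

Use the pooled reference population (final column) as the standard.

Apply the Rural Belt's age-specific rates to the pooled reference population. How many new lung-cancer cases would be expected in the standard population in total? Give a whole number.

Expected new lung-cancer cases = Σ (standard pop × age-specific rate ÷ 100,000)
= 170,700×7.1/100,000 + 275,300×69.1/100,000 + 306,000×179.3/100,000
= 12.12 + 190.23 + 548.66 = 751.01.

751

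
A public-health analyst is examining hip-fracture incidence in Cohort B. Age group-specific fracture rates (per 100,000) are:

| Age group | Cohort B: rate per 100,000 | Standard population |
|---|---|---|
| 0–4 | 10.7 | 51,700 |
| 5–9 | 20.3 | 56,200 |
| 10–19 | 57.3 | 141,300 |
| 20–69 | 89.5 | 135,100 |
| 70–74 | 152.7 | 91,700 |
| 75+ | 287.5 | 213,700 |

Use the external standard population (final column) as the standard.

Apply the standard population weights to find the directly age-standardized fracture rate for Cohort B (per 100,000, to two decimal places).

Standard total = 689,700; weights = 0.0750, 0.0815, 0.2049, 0.1959, 0.1330, 0.3098.
Standardized rate: 0.0750×10.7 + 0.0815×20.3 + 0.2049×57.3 + 0.1959×89.5 + 0.1330×152.7 + 0.3098×287.5 = 141.1097 per 100,000.

141.11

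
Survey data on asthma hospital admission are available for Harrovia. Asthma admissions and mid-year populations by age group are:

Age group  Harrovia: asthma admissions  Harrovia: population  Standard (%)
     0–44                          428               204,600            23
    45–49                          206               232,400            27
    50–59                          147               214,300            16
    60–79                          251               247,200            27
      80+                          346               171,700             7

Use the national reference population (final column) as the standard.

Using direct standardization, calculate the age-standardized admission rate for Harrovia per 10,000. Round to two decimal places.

12.45

Age-specific rates per 10,000 for Harrovia: 20.92, 8.86, 6.86, 10.15, 20.15.
Standard weights: 0.23, 0.27, 0.16, 0.27, 0.07.
Standardized rate: 0.2300×20.92 + 0.2700×8.86 + 0.1600×6.86 + 0.2700×10.15 + 0.0700×20.15 = 12.4543 per 10,000.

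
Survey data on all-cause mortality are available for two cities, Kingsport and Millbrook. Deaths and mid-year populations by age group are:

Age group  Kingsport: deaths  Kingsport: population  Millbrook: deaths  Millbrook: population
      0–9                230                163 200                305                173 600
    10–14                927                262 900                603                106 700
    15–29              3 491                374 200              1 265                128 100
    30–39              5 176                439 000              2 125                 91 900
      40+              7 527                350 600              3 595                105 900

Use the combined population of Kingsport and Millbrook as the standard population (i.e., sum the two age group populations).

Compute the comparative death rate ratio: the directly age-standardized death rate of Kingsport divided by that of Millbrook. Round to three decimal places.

0.636

Age-specific rates per 1 000 for Kingsport: 1.409, 3.526, 9.329, 11.790, 21.469.
For Millbrook: 1.757, 5.651, 9.875, 23.123, 33.947.
Combined standard total = 2 196 100; weights = 0.1534, 0.1683, 0.2287, 0.2417, 0.2079.
Kingsport: 0.1534×1.409 + 0.1683×3.526 + 0.2287×9.329 + 0.2417×11.790 + 0.2079×21.469 = 10.2564 per 1 000.
Millbrook: 0.1534×1.757 + 0.1683×5.651 + 0.2287×9.875 + 0.2417×23.123 + 0.2079×33.947 = 16.1257 per 1 000.
Ratio = 10.2564 ÷ 16.1257 = 0.63603.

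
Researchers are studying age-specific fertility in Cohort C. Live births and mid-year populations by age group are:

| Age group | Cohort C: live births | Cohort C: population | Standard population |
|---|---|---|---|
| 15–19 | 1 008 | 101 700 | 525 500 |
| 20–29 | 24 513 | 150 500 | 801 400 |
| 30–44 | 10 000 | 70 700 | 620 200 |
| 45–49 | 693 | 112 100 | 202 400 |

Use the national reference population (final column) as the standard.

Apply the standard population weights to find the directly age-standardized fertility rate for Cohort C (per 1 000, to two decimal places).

Age-specific rates per 1 000 for Cohort C: 9.912, 162.877, 141.443, 6.182.
Standard total = 2 149 500; weights = 0.2445, 0.3728, 0.2885, 0.0942.
Standardized rate: 0.2445×9.912 + 0.3728×162.877 + 0.2885×141.443 + 0.0942×6.182 = 104.5416 per 1 000.

104.54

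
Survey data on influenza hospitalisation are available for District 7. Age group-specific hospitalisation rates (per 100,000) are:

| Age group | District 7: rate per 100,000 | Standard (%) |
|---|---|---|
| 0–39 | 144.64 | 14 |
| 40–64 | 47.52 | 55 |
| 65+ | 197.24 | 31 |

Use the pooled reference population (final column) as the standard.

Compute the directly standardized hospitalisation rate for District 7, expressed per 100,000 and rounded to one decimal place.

107.5

Standard weights: 0.14, 0.55, 0.31.
Standardized rate: 0.1400×144.64 + 0.5500×47.52 + 0.3100×197.24 = 107.5300 per 100,000.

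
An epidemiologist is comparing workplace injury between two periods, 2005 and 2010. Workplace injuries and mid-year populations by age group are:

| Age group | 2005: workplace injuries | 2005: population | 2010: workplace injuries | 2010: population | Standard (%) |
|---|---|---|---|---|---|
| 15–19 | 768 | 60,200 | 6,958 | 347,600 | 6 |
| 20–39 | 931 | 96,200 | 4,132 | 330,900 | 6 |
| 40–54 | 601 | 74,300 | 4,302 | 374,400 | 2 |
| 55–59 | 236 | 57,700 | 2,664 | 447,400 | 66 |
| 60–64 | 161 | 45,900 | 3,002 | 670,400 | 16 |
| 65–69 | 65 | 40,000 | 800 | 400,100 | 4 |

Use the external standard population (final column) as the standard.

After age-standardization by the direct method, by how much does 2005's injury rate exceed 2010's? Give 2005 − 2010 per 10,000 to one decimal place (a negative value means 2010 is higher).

Age-specific rates per 10,000 for 2005: 127.57, 96.78, 80.89, 40.90, 35.08, 16.25.
For 2010: 200.17, 124.87, 114.90, 59.54, 44.78, 20.00.
Standard weights: 0.06, 0.06, 0.02, 0.66, 0.16, 0.04.
2005: 0.0600×127.57 + 0.0600×96.78 + 0.0200×80.89 + 0.6600×40.90 + 0.1600×35.08 + 0.0400×16.25 = 48.3359 per 10,000.
2010: 0.0600×200.17 + 0.0600×124.87 + 0.0200×114.90 + 0.6600×59.54 + 0.1600×44.78 + 0.0400×20.00 = 69.0643 per 10,000.
Difference = 48.3359 − 69.0643 = -20.7284.

-20.7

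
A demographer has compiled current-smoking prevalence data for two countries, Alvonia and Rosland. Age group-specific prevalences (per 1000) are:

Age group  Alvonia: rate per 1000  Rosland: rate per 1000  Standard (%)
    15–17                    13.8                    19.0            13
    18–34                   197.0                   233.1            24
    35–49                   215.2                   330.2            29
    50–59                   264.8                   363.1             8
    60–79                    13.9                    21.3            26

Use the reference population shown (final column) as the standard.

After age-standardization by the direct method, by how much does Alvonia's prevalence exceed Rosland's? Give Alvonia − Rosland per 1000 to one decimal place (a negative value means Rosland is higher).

Standard weights: 0.13, 0.24, 0.29, 0.08, 0.26.
Alvonia: 0.1300×13.8 + 0.2400×197.0 + 0.2900×215.2 + 0.0800×264.8 + 0.2600×13.9 = 136.2800 per 1000.
Rosland: 0.1300×19.0 + 0.2400×233.1 + 0.2900×330.2 + 0.0800×363.1 + 0.2600×21.3 = 188.7580 per 1000.
Difference = 136.2800 − 188.7580 = -52.4780.

-52.5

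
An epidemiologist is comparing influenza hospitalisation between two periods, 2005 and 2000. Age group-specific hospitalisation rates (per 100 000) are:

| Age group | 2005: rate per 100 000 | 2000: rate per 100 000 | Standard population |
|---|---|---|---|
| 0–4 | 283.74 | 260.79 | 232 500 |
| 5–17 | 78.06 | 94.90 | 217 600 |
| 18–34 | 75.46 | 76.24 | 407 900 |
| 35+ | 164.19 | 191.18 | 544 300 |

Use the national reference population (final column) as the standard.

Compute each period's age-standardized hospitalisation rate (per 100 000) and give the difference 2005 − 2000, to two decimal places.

-9.51

Standard total = 1 402 300; weights = 0.1658, 0.1552, 0.2909, 0.3881.
2005: 0.1658×283.74 + 0.1552×78.06 + 0.2909×75.46 + 0.3881×164.19 = 144.8365 per 100 000.
2000: 0.1658×260.79 + 0.1552×94.90 + 0.2909×76.24 + 0.3881×191.18 = 154.3475 per 100 000.
Difference = 144.8365 − 154.3475 = -9.5110.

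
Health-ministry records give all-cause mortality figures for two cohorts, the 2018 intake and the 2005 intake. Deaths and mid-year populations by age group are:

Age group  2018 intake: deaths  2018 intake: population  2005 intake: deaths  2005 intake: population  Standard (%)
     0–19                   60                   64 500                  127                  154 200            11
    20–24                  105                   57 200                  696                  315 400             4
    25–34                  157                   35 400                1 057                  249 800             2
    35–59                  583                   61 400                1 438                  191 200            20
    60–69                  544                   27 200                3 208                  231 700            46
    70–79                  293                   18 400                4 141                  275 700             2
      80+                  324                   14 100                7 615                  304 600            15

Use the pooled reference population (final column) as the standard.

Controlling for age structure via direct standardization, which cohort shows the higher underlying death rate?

2018 intake

Age-specific rates per 100 000 for the 2018 intake: 93.02, 183.57, 443.50, 949.51, 2000.00, 1592.39, 2297.87.
For the 2005 intake: 82.36, 220.67, 423.14, 752.09, 1384.55, 1501.99, 2500.00.
Standard weights: 0.11, 0.04, 0.02, 0.20, 0.46, 0.02, 0.15.
The 2018 intake: 0.1100×93.02 + 0.0400×183.57 + 0.0200×443.50 + 0.2000×949.51 + 0.4600×2000.00 + 0.0200×1592.39 + 0.1500×2297.87 = 1512.8762 per 100 000.
The 2005 intake: 0.1100×82.36 + 0.0400×220.67 + 0.0200×423.14 + 0.2000×752.09 + 0.4600×1384.55 + 0.0200×1501.99 + 0.1500×2500.00 = 1218.7002 per 100 000.
The crude rates (742.63 vs 1061.30) would put the 2005 intake higher, but that reflects its age composition; once standardized to a common age structure, the 2018 intake has the higher underlying rate.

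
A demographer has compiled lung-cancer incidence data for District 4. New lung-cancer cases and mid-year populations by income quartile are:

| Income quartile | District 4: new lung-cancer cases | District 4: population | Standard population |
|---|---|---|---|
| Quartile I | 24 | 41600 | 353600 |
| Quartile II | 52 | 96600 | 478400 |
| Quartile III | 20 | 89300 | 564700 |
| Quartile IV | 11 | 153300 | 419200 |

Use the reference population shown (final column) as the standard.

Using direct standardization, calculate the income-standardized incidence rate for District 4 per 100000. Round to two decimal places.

34.04

Income-specific rates per 100000 for District 4: 57.69, 53.83, 22.40, 7.18.
Standard total = 1815900; weights = 0.1947, 0.2635, 0.3110, 0.2308.
Standardized rate: 0.1947×57.69 + 0.2635×53.83 + 0.3110×22.40 + 0.2308×7.18 = 34.0369 per 100000.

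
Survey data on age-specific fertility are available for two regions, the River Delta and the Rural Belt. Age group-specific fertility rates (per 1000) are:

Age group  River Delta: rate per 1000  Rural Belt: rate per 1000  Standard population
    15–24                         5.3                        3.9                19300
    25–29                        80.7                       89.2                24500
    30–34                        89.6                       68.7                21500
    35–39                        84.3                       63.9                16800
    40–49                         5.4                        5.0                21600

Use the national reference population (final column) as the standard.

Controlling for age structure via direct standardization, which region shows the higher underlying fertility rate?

Standard total = 103700; weights = 0.1861, 0.2363, 0.2073, 0.1620, 0.2083.
The River Delta: 0.1861×5.3 + 0.2363×80.7 + 0.2073×89.6 + 0.1620×84.3 + 0.2083×5.4 = 53.4110 per 1000.
The Rural Belt: 0.1861×3.9 + 0.2363×89.2 + 0.2073×68.7 + 0.1620×63.9 + 0.2083×5.0 = 47.4372 per 1000.

River Delta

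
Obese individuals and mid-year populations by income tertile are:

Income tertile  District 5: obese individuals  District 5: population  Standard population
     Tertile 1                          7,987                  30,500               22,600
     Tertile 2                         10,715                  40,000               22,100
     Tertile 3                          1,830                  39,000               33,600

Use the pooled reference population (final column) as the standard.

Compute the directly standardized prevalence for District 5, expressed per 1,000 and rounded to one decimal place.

Income-specific rates per 1,000 for District 5: 261.869, 267.875, 46.923.
Standard total = 78,300; weights = 0.2886, 0.2822, 0.4291.
Standardized rate: 0.2886×261.869 + 0.2822×267.875 + 0.4291×46.923 = 171.3268 per 1,000.

171.3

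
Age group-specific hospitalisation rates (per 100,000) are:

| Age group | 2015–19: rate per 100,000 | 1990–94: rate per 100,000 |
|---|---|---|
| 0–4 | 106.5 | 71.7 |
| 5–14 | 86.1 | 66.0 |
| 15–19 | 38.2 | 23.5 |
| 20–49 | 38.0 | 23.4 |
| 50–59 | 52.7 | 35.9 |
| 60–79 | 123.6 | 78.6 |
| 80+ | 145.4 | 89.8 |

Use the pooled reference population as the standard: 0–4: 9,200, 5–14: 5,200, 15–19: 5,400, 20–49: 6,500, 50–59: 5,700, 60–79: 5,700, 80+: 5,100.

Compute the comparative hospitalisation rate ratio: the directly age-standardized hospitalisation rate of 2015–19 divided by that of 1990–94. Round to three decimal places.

1.516

Standard total = 42,800; weights = 0.2150, 0.1215, 0.1262, 0.1519, 0.1332, 0.1332, 0.1192.
2015–19: 0.2150×106.5 + 0.1215×86.1 + 0.1262×38.2 + 0.1519×38.0 + 0.1332×52.7 + 0.1332×123.6 + 0.1192×145.4 = 84.7488 per 100,000.
1990–94: 0.2150×71.7 + 0.1215×66.0 + 0.1262×23.5 + 0.1519×23.4 + 0.1332×35.9 + 0.1332×78.6 + 0.1192×89.8 = 55.8988 per 100,000.
Ratio = 84.7488 ÷ 55.8988 = 1.51611.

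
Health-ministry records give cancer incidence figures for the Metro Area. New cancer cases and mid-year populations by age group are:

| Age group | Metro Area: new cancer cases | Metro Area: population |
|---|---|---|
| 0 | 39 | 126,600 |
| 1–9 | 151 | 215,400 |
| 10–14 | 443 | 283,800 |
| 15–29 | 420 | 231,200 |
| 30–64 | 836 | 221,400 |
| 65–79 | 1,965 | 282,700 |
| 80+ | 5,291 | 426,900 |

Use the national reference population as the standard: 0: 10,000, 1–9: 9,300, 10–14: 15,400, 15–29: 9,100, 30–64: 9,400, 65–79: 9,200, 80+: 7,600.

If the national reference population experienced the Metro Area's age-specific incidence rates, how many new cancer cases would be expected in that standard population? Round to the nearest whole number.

Age-specific rates per 100,000 for the Metro Area: 30.81, 70.10, 156.10, 181.66, 377.60, 695.08, 1239.40.
Expected new cancer cases = Σ (standard pop × age-specific rate ÷ 100,000)
= 10,000×30.81/100,000 + 9,300×70.10/100,000 + 15,400×156.10/100,000 + 9,100×181.66/100,000 + 9,400×377.60/100,000 + 9,200×695.08/100,000 + 7,600×1239.40/100,000
= 3.08 + 6.52 + 24.04 + 16.53 + 35.49 + 63.95 + 94.19 = 243.81.

244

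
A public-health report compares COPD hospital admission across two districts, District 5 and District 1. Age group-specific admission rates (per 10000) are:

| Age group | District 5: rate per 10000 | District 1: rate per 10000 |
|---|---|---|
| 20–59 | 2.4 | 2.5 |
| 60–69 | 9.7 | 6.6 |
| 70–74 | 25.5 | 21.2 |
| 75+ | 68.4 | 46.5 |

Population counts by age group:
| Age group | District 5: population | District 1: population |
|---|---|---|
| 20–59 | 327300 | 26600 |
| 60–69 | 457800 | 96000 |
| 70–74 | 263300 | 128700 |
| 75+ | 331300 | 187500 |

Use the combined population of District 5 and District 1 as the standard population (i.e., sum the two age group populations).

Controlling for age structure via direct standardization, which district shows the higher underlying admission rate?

Combined standard total = 1818500; weights = 0.1946, 0.3045, 0.2156, 0.2853.
District 5: 0.1946×2.4 + 0.3045×9.7 + 0.2156×25.5 + 0.2853×68.4 = 28.4318 per 10000.
District 1: 0.1946×2.5 + 0.3045×6.6 + 0.2156×21.2 + 0.2853×46.5 = 20.3324 per 10000.
The crude rates (25.08 vs 27.68) would put District 1 higher, but that reflects its age composition; once standardized to a common age structure, District 5 has the higher underlying rate.

District 5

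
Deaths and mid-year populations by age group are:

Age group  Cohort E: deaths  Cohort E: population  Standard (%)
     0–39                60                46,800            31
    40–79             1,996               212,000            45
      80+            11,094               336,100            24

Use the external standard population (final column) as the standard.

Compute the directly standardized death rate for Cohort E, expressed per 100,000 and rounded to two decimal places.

Age-specific rates per 100,000 for Cohort E: 128.21, 941.51, 3300.80.
Standard weights: 0.31, 0.45, 0.24.
Standardized rate: 0.3100×128.21 + 0.4500×941.51 + 0.2400×3300.80 = 1255.6156 per 100,000.

1255.62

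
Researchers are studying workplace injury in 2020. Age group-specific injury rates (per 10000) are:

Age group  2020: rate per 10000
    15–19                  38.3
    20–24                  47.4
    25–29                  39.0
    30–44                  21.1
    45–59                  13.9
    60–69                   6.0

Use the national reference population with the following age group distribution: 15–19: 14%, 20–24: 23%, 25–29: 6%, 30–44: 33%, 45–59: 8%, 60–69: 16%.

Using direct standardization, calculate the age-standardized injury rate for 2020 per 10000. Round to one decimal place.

Standard weights: 0.14, 0.23, 0.06, 0.33, 0.08, 0.16.
Standardized rate: 0.1400×38.3 + 0.2300×47.4 + 0.0600×39.0 + 0.3300×21.1 + 0.0800×13.9 + 0.1600×6.0 = 27.6390 per 10000.

27.6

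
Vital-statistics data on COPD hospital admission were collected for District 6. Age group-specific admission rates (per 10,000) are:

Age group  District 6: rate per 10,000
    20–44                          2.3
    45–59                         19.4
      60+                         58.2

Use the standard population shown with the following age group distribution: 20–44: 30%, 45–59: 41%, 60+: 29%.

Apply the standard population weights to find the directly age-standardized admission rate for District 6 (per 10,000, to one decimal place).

25.5

Standard weights: 0.30, 0.41, 0.29.
Standardized rate: 0.3000×2.3 + 0.4100×19.4 + 0.2900×58.2 = 25.5220 per 10,000.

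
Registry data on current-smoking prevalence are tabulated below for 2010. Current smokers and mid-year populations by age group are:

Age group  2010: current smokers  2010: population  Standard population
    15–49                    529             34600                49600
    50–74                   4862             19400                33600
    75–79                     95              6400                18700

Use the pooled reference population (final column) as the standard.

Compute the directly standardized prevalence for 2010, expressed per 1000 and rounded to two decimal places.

Age-specific rates per 1000 for 2010: 15.289, 250.619, 14.844.
Standard total = 101900; weights = 0.4868, 0.3297, 0.1835.
Standardized rate: 0.4868×15.289 + 0.3297×250.619 + 0.1835×14.844 = 92.8037 per 1000.

92.80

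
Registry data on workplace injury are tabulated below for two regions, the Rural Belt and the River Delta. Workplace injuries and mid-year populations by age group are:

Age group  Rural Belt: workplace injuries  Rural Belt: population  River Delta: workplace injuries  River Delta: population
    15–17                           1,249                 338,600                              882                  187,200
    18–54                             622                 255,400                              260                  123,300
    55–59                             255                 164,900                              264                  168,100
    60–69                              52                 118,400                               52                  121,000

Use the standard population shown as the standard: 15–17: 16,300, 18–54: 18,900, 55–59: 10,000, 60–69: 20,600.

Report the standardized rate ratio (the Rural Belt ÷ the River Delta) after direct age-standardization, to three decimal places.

Age-specific rates per 10,000 for the Rural Belt: 36.89, 24.35, 15.46, 4.39.
For the River Delta: 47.12, 21.09, 15.70, 4.30.
Standard total = 65,800; weights = 0.2477, 0.2872, 0.1520, 0.3131.
The Rural Belt: 0.2477×36.89 + 0.2872×24.35 + 0.1520×15.46 + 0.3131×4.39 = 19.8581 per 10,000.
The River Delta: 0.2477×47.12 + 0.2872×21.09 + 0.1520×15.70 + 0.3131×4.30 = 21.4605 per 10,000.
Ratio = 19.8581 ÷ 21.4605 = 0.92533.

0.925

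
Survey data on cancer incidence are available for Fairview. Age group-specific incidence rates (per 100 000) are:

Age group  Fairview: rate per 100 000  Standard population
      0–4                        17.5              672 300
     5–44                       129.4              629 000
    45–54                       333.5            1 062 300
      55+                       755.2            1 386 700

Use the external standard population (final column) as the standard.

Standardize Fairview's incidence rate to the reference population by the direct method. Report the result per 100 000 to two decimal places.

Standard total = 3 750 300; weights = 0.1793, 0.1677, 0.2833, 0.3698.
Standardized rate: 0.1793×17.5 + 0.1677×129.4 + 0.2833×333.5 + 0.3698×755.2 = 398.5470 per 100 000.

398.55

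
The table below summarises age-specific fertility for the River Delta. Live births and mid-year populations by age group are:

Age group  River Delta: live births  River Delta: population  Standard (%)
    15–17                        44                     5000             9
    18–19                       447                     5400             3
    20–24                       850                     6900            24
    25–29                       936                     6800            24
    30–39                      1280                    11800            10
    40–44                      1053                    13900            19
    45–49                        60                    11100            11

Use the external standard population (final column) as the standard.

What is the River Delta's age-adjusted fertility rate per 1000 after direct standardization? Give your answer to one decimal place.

Age-specific rates per 1000 for the River Delta: 8.800, 82.778, 123.188, 137.647, 108.475, 75.755, 5.405.
Standard weights: 0.09, 0.03, 0.24, 0.24, 0.10, 0.19, 0.11.
Standardized rate: 0.0900×8.800 + 0.0300×82.778 + 0.2400×123.188 + 0.2400×137.647 + 0.1000×108.475 + 0.1900×75.755 + 0.1100×5.405 = 91.7114 per 1000.

91.7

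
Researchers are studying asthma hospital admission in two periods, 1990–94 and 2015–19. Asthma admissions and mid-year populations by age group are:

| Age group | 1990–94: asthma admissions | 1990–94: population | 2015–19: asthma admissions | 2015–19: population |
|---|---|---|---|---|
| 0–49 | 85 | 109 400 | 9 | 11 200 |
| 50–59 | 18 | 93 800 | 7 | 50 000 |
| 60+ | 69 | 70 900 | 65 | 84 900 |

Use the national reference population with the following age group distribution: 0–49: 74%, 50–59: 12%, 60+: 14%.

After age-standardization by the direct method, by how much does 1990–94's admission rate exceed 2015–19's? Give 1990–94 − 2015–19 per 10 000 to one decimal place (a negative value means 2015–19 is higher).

Age-specific rates per 10 000 for 1990–94: 7.77, 1.92, 9.73.
For 2015–19: 8.04, 1.40, 7.66.
Standard weights: 0.74, 0.12, 0.14.
1990–94: 0.7400×7.77 + 0.1200×1.92 + 0.1400×9.73 = 7.3423 per 10 000.
2015–19: 0.7400×8.04 + 0.1200×1.40 + 0.1400×7.66 = 7.1863 per 10 000.
Difference = 7.3423 − 7.1863 = 0.1560.

0.2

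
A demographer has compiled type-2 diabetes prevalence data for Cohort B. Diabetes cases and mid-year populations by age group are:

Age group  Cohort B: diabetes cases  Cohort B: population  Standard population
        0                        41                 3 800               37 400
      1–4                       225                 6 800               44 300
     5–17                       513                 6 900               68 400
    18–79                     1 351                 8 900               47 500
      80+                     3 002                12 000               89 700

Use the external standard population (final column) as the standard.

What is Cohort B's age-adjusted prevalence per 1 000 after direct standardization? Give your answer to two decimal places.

Age-specific rates per 1 000 for Cohort B: 10.789, 33.088, 74.348, 151.798, 250.167.
Standard total = 287 300; weights = 0.1302, 0.1542, 0.2381, 0.1653, 0.3122.
Standardized rate: 0.1302×10.789 + 0.1542×33.088 + 0.2381×74.348 + 0.1653×151.798 + 0.3122×250.167 = 127.4106 per 1 000.

127.41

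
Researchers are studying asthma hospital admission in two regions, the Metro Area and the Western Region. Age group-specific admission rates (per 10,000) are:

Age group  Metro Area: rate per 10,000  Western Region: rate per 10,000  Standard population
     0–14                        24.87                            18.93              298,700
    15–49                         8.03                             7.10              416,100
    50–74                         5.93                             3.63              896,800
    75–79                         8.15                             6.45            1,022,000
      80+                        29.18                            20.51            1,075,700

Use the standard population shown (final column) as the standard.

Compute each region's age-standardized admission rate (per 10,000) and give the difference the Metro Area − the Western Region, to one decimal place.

Standard total = 3,709,300; weights = 0.0805, 0.1122, 0.2418, 0.2755, 0.2900.
The Metro Area: 0.0805×24.87 + 0.1122×8.03 + 0.2418×5.93 + 0.2755×8.15 + 0.2900×29.18 = 15.0449 per 10,000.
The Western Region: 0.0805×18.93 + 0.1122×7.10 + 0.2418×3.63 + 0.2755×6.45 + 0.2900×20.51 = 10.9235 per 10,000.
Difference = 15.0449 − 10.9235 = 4.1214.

4.1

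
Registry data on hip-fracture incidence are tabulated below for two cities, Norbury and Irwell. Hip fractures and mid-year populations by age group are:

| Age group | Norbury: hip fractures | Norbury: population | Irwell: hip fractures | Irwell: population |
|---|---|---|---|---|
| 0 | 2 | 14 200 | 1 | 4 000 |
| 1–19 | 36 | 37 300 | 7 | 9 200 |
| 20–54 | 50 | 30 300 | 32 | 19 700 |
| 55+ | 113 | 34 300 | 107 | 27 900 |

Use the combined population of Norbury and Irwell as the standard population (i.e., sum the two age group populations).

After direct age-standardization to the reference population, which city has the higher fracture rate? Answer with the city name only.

Age-specific rates per 100 000 for Norbury: 14.08, 96.51, 165.02, 329.45.
For Irwell: 25.00, 76.09, 162.44, 383.51.
Combined standard total = 176 900; weights = 0.1029, 0.2629, 0.2826, 0.3516.
Norbury: 0.1029×14.08 + 0.2629×96.51 + 0.2826×165.02 + 0.3516×329.45 = 189.2970 per 100 000.
Irwell: 0.1029×25.00 + 0.2629×76.09 + 0.2826×162.44 + 0.3516×383.51 = 203.3315 per 100 000.

Irwell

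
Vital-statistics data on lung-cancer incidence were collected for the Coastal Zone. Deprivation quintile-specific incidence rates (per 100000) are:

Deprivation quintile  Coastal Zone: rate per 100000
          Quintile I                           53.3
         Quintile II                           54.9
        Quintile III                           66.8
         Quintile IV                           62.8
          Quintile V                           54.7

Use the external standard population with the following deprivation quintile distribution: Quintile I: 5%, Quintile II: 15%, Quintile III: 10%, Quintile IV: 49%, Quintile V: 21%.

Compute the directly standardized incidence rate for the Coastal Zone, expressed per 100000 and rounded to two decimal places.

59.84

Standard weights: 0.05, 0.15, 0.10, 0.49, 0.21.
Standardized rate: 0.0500×53.3 + 0.1500×54.9 + 0.1000×66.8 + 0.4900×62.8 + 0.2100×54.7 = 59.8390 per 100000.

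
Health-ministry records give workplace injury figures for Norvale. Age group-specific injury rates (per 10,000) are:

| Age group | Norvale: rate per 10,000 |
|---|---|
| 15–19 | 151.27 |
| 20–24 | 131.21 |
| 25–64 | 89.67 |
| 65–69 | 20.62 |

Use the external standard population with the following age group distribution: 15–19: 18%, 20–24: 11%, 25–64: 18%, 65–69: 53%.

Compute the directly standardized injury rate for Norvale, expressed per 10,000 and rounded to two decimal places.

Standard weights: 0.18, 0.11, 0.18, 0.53.
Standardized rate: 0.1800×151.27 + 0.1100×131.21 + 0.1800×89.67 + 0.5300×20.62 = 68.7309 per 10,000.

68.73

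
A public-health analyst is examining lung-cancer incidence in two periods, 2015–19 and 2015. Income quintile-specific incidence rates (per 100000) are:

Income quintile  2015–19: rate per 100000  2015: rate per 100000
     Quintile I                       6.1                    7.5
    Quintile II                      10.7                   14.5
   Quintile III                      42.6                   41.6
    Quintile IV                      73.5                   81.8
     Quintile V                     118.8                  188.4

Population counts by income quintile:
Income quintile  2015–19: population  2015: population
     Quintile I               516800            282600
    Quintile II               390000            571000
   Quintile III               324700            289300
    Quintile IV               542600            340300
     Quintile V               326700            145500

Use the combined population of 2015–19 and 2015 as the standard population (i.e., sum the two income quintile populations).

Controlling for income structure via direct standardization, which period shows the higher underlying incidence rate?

Combined standard total = 3729500; weights = 0.2143, 0.2577, 0.1646, 0.2367, 0.1266.
2015–19: 0.2143×6.1 + 0.2577×10.7 + 0.1646×42.6 + 0.2367×73.5 + 0.1266×118.8 = 43.5195 per 100000.
2015: 0.2143×7.5 + 0.2577×14.5 + 0.1646×41.6 + 0.2367×81.8 + 0.1266×188.4 = 55.4112 per 100000.

2015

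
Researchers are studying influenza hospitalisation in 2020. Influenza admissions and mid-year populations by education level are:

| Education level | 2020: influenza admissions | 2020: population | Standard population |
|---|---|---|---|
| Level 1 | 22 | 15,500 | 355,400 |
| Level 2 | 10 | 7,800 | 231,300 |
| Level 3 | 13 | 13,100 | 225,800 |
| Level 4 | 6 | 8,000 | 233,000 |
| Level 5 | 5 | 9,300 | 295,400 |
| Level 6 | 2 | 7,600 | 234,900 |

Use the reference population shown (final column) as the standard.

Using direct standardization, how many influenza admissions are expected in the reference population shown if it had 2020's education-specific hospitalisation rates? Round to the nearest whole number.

Education-specific rates per 100,000 for 2020: 141.94, 128.21, 99.24, 75.00, 53.76, 26.32.
Expected influenza admissions = Σ (standard pop × education-specific rate ÷ 100,000)
= 355,400×141.94/100,000 + 231,300×128.21/100,000 + 225,800×99.24/100,000 + 233,000×75.00/100,000 + 295,400×53.76/100,000 + 234,900×26.32/100,000
= 504.44 + 296.54 + 224.08 + 174.75 + 158.82 + 61.82 = 1420.44.

1420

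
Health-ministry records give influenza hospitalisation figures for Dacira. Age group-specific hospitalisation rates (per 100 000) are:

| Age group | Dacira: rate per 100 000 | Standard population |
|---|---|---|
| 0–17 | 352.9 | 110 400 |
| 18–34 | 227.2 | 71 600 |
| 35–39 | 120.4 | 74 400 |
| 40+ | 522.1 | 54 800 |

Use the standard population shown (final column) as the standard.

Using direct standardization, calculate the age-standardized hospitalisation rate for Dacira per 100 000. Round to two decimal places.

Standard total = 311 200; weights = 0.3548, 0.2301, 0.2391, 0.1761.
Standardized rate: 0.3548×352.9 + 0.2301×227.2 + 0.2391×120.4 + 0.1761×522.1 = 298.1893 per 100 000.

298.19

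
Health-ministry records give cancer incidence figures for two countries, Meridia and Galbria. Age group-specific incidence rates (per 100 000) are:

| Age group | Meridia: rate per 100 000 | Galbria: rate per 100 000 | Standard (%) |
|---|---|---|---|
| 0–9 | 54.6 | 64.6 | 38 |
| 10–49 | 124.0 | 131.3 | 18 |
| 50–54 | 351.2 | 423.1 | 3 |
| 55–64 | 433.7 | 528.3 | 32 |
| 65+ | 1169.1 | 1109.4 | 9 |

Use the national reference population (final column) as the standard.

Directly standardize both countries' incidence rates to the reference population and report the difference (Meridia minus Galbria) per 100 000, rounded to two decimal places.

Standard weights: 0.38, 0.18, 0.03, 0.32, 0.09.
Meridia: 0.3800×54.6 + 0.1800×124.0 + 0.0300×351.2 + 0.3200×433.7 + 0.0900×1169.1 = 297.6070 per 100 000.
Galbria: 0.3800×64.6 + 0.1800×131.3 + 0.0300×423.1 + 0.3200×528.3 + 0.0900×1109.4 = 329.7770 per 100 000.
Difference = 297.6070 − 329.7770 = -32.1700.

-32.17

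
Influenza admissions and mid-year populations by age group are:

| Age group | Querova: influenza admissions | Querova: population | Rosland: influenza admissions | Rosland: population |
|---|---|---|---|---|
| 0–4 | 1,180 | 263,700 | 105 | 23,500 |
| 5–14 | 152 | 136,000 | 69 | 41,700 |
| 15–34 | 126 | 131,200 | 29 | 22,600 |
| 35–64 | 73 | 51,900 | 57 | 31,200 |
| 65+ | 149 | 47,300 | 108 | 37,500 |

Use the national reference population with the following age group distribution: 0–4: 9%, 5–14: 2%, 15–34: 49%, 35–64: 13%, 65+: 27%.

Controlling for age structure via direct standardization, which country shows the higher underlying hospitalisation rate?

Rosland

Age-specific rates per 100,000 for Querova: 447.48, 111.76, 96.04, 140.66, 315.01.
For Rosland: 446.81, 165.47, 128.32, 182.69, 288.00.
Standard weights: 0.09, 0.02, 0.49, 0.13, 0.27.
Querova: 0.0900×447.48 + 0.0200×111.76 + 0.4900×96.04 + 0.1300×140.66 + 0.2700×315.01 = 192.9043 per 100,000.
Rosland: 0.0900×446.81 + 0.0200×165.47 + 0.4900×128.32 + 0.1300×182.69 + 0.2700×288.00 = 207.9082 per 100,000.
The crude rates (266.62 vs 235.14) would put Querova higher, but that reflects its age composition; once standardized to a common age structure, Rosland has the higher underlying rate.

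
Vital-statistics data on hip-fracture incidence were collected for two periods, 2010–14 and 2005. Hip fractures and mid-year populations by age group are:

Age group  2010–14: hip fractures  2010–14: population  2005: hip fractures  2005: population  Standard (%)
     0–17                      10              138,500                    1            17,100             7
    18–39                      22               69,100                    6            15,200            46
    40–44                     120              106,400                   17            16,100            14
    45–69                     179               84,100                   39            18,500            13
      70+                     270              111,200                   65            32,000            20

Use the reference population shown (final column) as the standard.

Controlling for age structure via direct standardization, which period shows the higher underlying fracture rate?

Age-specific rates per 100,000 for 2010–14: 7.22, 31.84, 112.78, 212.84, 242.81.
For 2005: 5.85, 39.47, 105.59, 210.81, 203.12.
Standard weights: 0.07, 0.46, 0.14, 0.13, 0.20.
2010–14: 0.0700×7.22 + 0.4600×31.84 + 0.1400×112.78 + 0.1300×212.84 + 0.2000×242.81 = 107.1709 per 100,000.
2005: 0.0700×5.85 + 0.4600×39.47 + 0.1400×105.59 + 0.1300×210.81 + 0.2000×203.12 = 101.3803 per 100,000.
The crude rates (118.01 vs 129.42) would put 2005 higher, but that reflects its age composition; once standardized to a common age structure, 2010–14 has the higher underlying rate.

2010–14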